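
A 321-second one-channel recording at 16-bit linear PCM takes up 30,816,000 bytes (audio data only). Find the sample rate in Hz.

48,000 Hz

Bytes = sample_rate × seconds × bytes_per_sample × channels.
sample_rate = 30,816,000 / (321 × 2 × 1) = 30,816,000 / 642 = 48,000 Hz.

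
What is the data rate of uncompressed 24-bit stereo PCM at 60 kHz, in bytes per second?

360,000 bytes/s

Bit rate = 60,000 × 24 × 2 = 2,880,000 bits/s.
2,880,000 / 8 = 360,000 bytes/s.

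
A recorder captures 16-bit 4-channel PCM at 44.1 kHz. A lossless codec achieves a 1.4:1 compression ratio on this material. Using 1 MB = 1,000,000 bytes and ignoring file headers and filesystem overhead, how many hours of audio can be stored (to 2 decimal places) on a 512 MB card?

Uncompressed byte rate = 44,100 × 2 × 4 = 352,800 bytes/s.
After 1.4:1 compression, effective rate ≈ 252000 bytes/s.
Capacity = 512 × 1,000,000 = 512,000,000 bytes.
512,000,000 / effective rate ≈ 2031.75 s → 0.56 hours.

0.56 hours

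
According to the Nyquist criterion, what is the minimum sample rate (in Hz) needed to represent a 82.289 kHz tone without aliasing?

Minimum sample rate = 2 × 82,289 Hz = 164,578 Hz.

164,578 Hz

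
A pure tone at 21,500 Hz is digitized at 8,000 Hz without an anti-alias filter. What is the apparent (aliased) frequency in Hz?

2,500 Hz

Nyquist = 8,000/2 = 4,000 Hz; 21,500 Hz exceeds it.
Alias = |21,500 − 3×8,000| = |21,500 − 24,000| = 2,500 Hz.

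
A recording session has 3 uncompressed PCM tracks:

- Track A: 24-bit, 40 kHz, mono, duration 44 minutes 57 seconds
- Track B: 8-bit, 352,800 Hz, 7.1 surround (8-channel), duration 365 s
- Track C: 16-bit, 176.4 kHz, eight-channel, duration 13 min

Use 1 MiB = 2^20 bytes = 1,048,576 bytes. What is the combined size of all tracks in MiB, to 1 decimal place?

3390.6 MiB

Track A: 44 minutes 57 seconds = 2,697 s; 40,000 × 2,697 × 3 × 1 = 323,640,000 bytes.
Track B: 352,800 × 365 × 1 × 8 = 1,030,176,000 bytes.
Track C: 13 min = 780 s; 176,400 × 780 × 2 × 8 = 2,201,472,000 bytes.
Total = 3,555,288,000 bytes = 3390.6 MiB.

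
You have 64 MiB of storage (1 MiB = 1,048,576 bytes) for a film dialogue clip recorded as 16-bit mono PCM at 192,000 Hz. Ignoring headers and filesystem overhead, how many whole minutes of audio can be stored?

Uncompressed byte rate = 192,000 × 2 × 1 = 384,000 bytes/s.
Capacity = 64 × 1,048,576 = 67,108,864 bytes.
67,108,864 / 384,000 ≈ 174.76 s → 2 minutes.

2 minutes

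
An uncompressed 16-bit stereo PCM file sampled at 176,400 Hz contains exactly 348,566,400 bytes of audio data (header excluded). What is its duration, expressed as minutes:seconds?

Byte rate = 176,400 × 2 × 2 = 705,600 bytes/s.
Duration = 348,566,400 / 705,600 = 494 s.
494 s = 8:14.

8:14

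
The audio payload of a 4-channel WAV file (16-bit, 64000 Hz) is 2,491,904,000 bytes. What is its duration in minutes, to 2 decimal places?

81.12 minutes

Byte rate = 64,000 × 2 × 4 = 512,000 bytes/s.
Duration = 2,491,904,000 / 512,000 = 4,867 s.
4,867 s / 60 = 81.12 minutes.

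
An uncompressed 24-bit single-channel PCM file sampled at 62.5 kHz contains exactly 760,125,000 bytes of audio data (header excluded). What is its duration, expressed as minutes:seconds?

67:34

Byte rate = 62,500 × 3 × 1 = 187,500 bytes/s.
Duration = 760,125,000 / 187,500 = 4,054 s.
4,054 s = 67:34.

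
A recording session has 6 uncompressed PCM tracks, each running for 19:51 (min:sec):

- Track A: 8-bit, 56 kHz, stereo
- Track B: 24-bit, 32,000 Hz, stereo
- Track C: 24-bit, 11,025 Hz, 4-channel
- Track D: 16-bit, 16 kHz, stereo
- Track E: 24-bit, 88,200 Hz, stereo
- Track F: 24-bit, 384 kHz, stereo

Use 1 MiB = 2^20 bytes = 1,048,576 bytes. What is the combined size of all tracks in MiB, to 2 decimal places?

3786.28 MiB

19:51 (min:sec) = 1,191 s.
Track A: 56,000 × 1,191 × 1 × 2 = 133,392,000 bytes.
Track B: 32,000 × 1,191 × 3 × 2 = 228,672,000 bytes.
Track C: 11,025 × 1,191 × 3 × 4 = 157,569,300 bytes.
Track D: 16,000 × 1,191 × 2 × 2 = 76,224,000 bytes.
Track E: 88,200 × 1,191 × 3 × 2 = 630,277,200 bytes.
Track F: 384,000 × 1,191 × 3 × 2 = 2,744,064,000 bytes.
Total = 3,970,198,500 bytes = 3786.28 MiB.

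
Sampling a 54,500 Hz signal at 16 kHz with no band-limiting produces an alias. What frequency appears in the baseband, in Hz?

6,500 Hz

Nyquist = 16,000/2 = 8,000 Hz; 54,500 Hz exceeds it.
Alias = |54,500 − 3×16,000| = |54,500 − 48,000| = 6,500 Hz.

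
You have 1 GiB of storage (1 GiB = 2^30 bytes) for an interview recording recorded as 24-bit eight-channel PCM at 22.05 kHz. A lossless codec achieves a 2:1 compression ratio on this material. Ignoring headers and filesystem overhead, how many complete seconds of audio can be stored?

4,057 seconds

Uncompressed byte rate = 22,050 × 3 × 8 = 529,200 bytes/s.
After 2:1 compression, effective rate ≈ 264600 bytes/s.
Capacity = 1 × 1,073,741,824 = 1,073,741,824 bytes.
1,073,741,824 / effective rate ≈ 4057.98 s → 4,057 seconds.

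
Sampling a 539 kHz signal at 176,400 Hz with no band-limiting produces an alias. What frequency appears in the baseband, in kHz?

Nyquist = 176,400/2 = 88,200 Hz; 539,000 Hz exceeds it.
Alias = |539,000 − 3×176,400| = |539,000 − 529,200| = 9,800 Hz = 9.8 kHz.

9.8 kHz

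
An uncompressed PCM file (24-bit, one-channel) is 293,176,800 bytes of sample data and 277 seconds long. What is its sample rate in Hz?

Bytes = sample_rate × seconds × bytes_per_sample × channels.
sample_rate = 293,176,800 / (277 × 3 × 1) = 293,176,800 / 831 = 352,800 Hz.

352,800 Hz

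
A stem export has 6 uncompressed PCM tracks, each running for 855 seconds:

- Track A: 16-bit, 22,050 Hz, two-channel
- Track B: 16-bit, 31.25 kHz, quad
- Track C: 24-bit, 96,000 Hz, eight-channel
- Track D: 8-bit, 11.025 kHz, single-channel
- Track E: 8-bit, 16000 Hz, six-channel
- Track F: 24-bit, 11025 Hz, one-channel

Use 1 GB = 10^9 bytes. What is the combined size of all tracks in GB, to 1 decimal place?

2.4 GB

Track A: 22,050 × 855 × 2 × 2 = 75,411,000 bytes.
Track B: 31,250 × 855 × 2 × 4 = 213,750,000 bytes.
Track C: 96,000 × 855 × 3 × 8 = 1,969,920,000 bytes.
Track D: 11,025 × 855 × 1 × 1 = 9,426,375 bytes.
Track E: 16,000 × 855 × 1 × 6 = 82,080,000 bytes.
Track F: 11,025 × 855 × 3 × 1 = 28,279,125 bytes.
Total = 2,378,866,500 bytes = 2.4 GB.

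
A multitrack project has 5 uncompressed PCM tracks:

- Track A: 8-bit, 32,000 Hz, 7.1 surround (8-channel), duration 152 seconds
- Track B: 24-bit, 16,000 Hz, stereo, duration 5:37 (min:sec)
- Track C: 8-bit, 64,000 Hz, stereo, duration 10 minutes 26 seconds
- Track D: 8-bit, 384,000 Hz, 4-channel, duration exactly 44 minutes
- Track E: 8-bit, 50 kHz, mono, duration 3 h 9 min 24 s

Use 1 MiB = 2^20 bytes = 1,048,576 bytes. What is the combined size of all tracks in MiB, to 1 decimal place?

Track A: 32,000 × 152 × 1 × 8 = 38,912,000 bytes.
Track B: 5:37 (min:sec) = 337 s; 16,000 × 337 × 3 × 2 = 32,352,000 bytes.
Track C: 10 minutes 26 seconds = 626 s; 64,000 × 626 × 1 × 2 = 80,128,000 bytes.
Track D: exactly 44 minutes = 2,640 s; 384,000 × 2,640 × 1 × 4 = 4,055,040,000 bytes.
Track E: 3 h 9 min 24 s = 11,364 s; 50,000 × 11,364 × 1 × 1 = 568,200,000 bytes.
Total = 4,774,632,000 bytes = 4553.4 MiB.

4553.4 MiB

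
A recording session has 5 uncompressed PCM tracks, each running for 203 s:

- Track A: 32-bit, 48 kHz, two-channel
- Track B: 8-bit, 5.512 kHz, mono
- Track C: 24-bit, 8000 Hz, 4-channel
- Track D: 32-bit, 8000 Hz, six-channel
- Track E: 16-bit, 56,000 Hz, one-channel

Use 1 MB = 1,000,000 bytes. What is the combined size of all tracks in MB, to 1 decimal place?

160.3 MB

Track A: 48,000 × 203 × 4 × 2 = 77,952,000 bytes.
Track B: 5,512 × 203 × 1 × 1 = 1,118,936 bytes.
Track C: 8,000 × 203 × 3 × 4 = 19,488,000 bytes.
Track D: 8,000 × 203 × 4 × 6 = 38,976,000 bytes.
Track E: 56,000 × 203 × 2 × 1 = 22,736,000 bytes.
Total = 160,270,936 bytes = 160.3 MB.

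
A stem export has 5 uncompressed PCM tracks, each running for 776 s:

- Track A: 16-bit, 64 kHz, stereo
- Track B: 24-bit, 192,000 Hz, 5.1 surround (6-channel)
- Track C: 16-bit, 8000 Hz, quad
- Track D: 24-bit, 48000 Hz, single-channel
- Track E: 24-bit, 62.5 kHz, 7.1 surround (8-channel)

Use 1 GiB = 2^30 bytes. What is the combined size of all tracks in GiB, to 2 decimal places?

3.92 GiB

Track A: 64,000 × 776 × 2 × 2 = 198,656,000 bytes.
Track B: 192,000 × 776 × 3 × 6 = 2,681,856,000 bytes.
Track C: 8,000 × 776 × 2 × 4 = 49,664,000 bytes.
Track D: 48,000 × 776 × 3 × 1 = 111,744,000 bytes.
Track E: 62,500 × 776 × 3 × 8 = 1,164,000,000 bytes.
Total = 4,205,920,000 bytes = 3.92 GiB.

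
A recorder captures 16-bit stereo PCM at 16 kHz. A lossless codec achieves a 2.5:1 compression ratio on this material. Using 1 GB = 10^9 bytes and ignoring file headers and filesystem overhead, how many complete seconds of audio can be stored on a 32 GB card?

1,250,000 seconds

Uncompressed byte rate = 16,000 × 2 × 2 = 64,000 bytes/s.
After 2.5:1 compression, effective rate ≈ 25600 bytes/s.
Capacity = 32 × 1,000,000,000 = 32,000,000,000 bytes.
32,000,000,000 / effective rate ≈ 1250000 s → 1,250,000 seconds.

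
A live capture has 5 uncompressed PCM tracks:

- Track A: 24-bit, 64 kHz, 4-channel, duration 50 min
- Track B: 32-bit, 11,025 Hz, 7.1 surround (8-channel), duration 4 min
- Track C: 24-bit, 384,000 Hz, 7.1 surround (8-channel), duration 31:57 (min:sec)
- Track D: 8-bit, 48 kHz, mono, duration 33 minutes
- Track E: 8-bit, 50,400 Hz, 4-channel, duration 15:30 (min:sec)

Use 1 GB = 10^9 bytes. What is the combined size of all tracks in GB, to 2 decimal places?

20.34 GB

Track A: 50 min = 3,000 s; 64,000 × 3,000 × 3 × 4 = 2,304,000,000 bytes.
Track B: 4 min = 240 s; 11,025 × 240 × 4 × 8 = 84,672,000 bytes.
Track C: 31:57 (min:sec) = 1,917 s; 384,000 × 1,917 × 3 × 8 = 17,667,072,000 bytes.
Track D: 33 minutes = 1,980 s; 48,000 × 1,980 × 1 × 1 = 95,040,000 bytes.
Track E: 15:30 (min:sec) = 930 s; 50,400 × 930 × 1 × 4 = 187,488,000 bytes.
Total = 20,338,272,000 bytes = 20.34 GB.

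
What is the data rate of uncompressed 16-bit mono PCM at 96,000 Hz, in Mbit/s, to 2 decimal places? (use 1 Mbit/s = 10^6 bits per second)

1.54 Mbit/s

Bit rate = 96,000 × 16 × 1 = 1,536,000 bits/s.
= 1.54 Mbit/s.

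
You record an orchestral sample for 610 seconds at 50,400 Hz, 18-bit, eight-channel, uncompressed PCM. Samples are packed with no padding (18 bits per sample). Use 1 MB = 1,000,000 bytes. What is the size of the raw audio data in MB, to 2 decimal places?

553.39 MB

Bits = 50,400 × 610 × 18 × 8 = 4,427,136,000 bits = 553,392,000 bytes.
553,392,000 / 1,000,000 = 553.39 MB.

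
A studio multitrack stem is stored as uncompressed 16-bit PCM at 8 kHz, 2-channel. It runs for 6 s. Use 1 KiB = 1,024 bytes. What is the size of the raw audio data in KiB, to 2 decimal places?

187.50 KiB

Bytes = 8,000 samples/s × 6 s × 2 bytes/sample × 2 ch = 192,000 bytes.
192,000 / 1,024 = 187.50 KiB.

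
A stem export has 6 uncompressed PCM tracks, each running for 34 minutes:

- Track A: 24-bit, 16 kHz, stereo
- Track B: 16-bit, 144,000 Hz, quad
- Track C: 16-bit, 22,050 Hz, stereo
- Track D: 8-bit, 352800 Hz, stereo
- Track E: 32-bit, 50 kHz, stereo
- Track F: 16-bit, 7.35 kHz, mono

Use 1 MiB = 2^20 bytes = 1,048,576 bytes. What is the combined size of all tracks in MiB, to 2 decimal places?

34 minutes = 2,040 s.
Track A: 16,000 × 2,040 × 3 × 2 = 195,840,000 bytes.
Track B: 144,000 × 2,040 × 2 × 4 = 2,350,080,000 bytes.
Track C: 22,050 × 2,040 × 2 × 2 = 179,928,000 bytes.
Track D: 352,800 × 2,040 × 1 × 2 = 1,439,424,000 bytes.
Track E: 50,000 × 2,040 × 4 × 2 = 816,000,000 bytes.
Track F: 7,350 × 2,040 × 2 × 1 = 29,988,000 bytes.
Total = 5,011,260,000 bytes = 4779.11 MiB.

4779.11 MiB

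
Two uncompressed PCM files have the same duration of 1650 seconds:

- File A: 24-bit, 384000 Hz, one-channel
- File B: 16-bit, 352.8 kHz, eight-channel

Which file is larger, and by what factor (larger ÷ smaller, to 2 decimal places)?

File A: 384,000 × 3 × 1 = 1,152,000 bytes/s.
File B: 352,800 × 2 × 8 = 5,644,800 bytes/s.
File B is larger; ratio = 9,313,920,000 / 1,900,800,000 = 4.90.

File B, by a factor of 4.90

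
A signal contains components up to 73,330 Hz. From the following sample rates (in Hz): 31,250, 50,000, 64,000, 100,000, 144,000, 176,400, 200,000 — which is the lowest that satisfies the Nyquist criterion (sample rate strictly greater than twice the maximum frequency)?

176,400 Hz

Need sample rate > 2 × 73,330 = 146,660 Hz.
Lowest listed rate above 146,660 Hz is 176,400 Hz.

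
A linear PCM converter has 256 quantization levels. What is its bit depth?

log2(256) = 8.

8 bits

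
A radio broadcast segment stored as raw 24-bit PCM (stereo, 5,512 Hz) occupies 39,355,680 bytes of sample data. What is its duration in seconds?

Byte rate = 5,512 × 3 × 2 = 33,072 bytes/s.
Duration = 39,355,680 / 33,072 = 1,190 s.

1,190 seconds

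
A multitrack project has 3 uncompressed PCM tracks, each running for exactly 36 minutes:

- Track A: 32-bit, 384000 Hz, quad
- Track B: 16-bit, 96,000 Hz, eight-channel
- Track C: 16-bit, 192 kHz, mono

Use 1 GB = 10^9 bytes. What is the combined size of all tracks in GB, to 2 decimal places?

exactly 36 minutes = 2,160 s.
Track A: 384,000 × 2,160 × 4 × 4 = 13,271,040,000 bytes.
Track B: 96,000 × 2,160 × 2 × 8 = 3,317,760,000 bytes.
Track C: 192,000 × 2,160 × 2 × 1 = 829,440,000 bytes.
Total = 17,418,240,000 bytes = 17.42 GB.

17.42 GB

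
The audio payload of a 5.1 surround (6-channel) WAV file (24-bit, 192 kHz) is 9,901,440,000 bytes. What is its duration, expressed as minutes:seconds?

Byte rate = 192,000 × 3 × 6 = 3,456,000 bytes/s.
Duration = 9,901,440,000 / 3,456,000 = 2,865 s.
2,865 s = 47:45.

47:45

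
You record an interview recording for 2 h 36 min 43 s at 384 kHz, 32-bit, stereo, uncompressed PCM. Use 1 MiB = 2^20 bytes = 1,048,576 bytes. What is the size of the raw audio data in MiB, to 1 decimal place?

Duration = 2 h 36 min 43 s = 9,403 s.
Bytes = 384,000 samples/s × 9,403 s × 4 bytes/sample × 2 ch = 28,886,016,000 bytes.
28,886,016,000 / 1,048,576 = 27547.9 MiB.

27547.9 MiB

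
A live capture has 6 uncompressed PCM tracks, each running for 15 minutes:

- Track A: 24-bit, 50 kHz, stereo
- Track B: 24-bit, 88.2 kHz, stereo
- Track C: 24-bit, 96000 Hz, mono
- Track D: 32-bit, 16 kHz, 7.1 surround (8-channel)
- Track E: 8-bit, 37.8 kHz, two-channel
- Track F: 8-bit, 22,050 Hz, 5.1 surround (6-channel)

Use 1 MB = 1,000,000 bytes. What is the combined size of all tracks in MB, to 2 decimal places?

15 minutes = 900 s.
Track A: 50,000 × 900 × 3 × 2 = 270,000,000 bytes.
Track B: 88,200 × 900 × 3 × 2 = 476,280,000 bytes.
Track C: 96,000 × 900 × 3 × 1 = 259,200,000 bytes.
Track D: 16,000 × 900 × 4 × 8 = 460,800,000 bytes.
Track E: 37,800 × 900 × 1 × 2 = 68,040,000 bytes.
Track F: 22,050 × 900 × 1 × 6 = 119,070,000 bytes.
Total = 1,653,390,000 bytes = 1653.39 MB.

1653.39 MB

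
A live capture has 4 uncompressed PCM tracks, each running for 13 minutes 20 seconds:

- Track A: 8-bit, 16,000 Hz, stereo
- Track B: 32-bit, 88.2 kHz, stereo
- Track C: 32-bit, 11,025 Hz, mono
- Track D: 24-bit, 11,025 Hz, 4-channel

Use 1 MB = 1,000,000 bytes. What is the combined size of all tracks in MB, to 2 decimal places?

731.20 MB

13 minutes 20 seconds = 800 s.
Track A: 16,000 × 800 × 1 × 2 = 25,600,000 bytes.
Track B: 88,200 × 800 × 4 × 2 = 564,480,000 bytes.
Track C: 11,025 × 800 × 4 × 1 = 35,280,000 bytes.
Track D: 11,025 × 800 × 3 × 4 = 105,840,000 bytes.
Total = 731,200,000 bytes = 731.20 MB.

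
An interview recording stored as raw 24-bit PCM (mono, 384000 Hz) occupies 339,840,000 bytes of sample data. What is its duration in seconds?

295 seconds

Byte rate = 384,000 × 3 × 1 = 1,152,000 bytes/s.
Duration = 339,840,000 / 1,152,000 = 295 s.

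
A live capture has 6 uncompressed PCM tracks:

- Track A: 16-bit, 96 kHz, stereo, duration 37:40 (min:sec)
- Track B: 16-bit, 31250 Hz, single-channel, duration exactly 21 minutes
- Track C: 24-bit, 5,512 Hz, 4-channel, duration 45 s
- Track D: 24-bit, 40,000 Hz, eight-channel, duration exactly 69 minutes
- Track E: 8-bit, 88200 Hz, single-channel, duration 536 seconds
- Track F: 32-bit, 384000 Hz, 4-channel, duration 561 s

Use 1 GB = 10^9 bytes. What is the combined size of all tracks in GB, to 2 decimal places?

Track A: 37:40 (min:sec) = 2,260 s; 96,000 × 2,260 × 2 × 2 = 867,840,000 bytes.
Track B: exactly 21 minutes = 1,260 s; 31,250 × 1,260 × 2 × 1 = 78,750,000 bytes.
Track C: 5,512 × 45 × 3 × 4 = 2,976,480 bytes.
Track D: exactly 69 minutes = 4,140 s; 40,000 × 4,140 × 3 × 8 = 3,974,400,000 bytes.
Track E: 88,200 × 536 × 1 × 1 = 47,275,200 bytes.
Track F: 384,000 × 561 × 4 × 4 = 3,446,784,000 bytes.
Total = 8,418,025,680 bytes = 8.42 GB.

8.42 GB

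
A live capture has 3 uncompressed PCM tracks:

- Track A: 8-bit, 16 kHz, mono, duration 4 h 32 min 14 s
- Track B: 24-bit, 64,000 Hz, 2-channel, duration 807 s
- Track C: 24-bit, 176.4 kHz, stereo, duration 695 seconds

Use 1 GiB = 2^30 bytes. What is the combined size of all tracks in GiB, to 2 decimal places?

Track A: 4 h 32 min 14 s = 16,334 s; 16,000 × 16,334 × 1 × 1 = 261,344,000 bytes.
Track B: 64,000 × 807 × 3 × 2 = 309,888,000 bytes.
Track C: 176,400 × 695 × 3 × 2 = 735,588,000 bytes.
Total = 1,306,820,000 bytes = 1.22 GiB.

1.22 GiB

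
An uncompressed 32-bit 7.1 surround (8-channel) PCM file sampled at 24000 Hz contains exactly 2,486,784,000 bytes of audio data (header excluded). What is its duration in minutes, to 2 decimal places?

Byte rate = 24,000 × 4 × 8 = 768,000 bytes/s.
Duration = 2,486,784,000 / 768,000 = 3,238 s.
3,238 s / 60 = 53.97 minutes.

53.97 minutes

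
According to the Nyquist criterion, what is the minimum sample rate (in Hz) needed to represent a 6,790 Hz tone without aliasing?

13,580 Hz

Minimum sample rate = 2 × 6,790 Hz = 13,580 Hz.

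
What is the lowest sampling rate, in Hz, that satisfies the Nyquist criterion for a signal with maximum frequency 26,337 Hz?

52,674 Hz

Minimum sample rate = 2 × 26,337 Hz = 52,674 Hz.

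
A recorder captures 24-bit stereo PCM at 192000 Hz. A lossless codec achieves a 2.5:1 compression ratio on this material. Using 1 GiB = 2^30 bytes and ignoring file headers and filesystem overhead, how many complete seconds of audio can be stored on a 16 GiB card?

Uncompressed byte rate = 192,000 × 3 × 2 = 1,152,000 bytes/s.
After 2.5:1 compression, effective rate ≈ 460800 bytes/s.
Capacity = 16 × 1,073,741,824 = 17,179,869,184 bytes.
17,179,869,184 / effective rate ≈ 37282.7 s → 37,282 seconds.

37,282 seconds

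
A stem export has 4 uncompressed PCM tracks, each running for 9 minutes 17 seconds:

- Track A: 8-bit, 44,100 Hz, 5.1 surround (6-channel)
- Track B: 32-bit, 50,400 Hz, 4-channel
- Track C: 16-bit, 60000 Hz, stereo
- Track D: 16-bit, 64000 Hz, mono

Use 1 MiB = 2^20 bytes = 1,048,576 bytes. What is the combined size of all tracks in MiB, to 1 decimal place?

9 minutes 17 seconds = 557 s.
Track A: 44,100 × 557 × 1 × 6 = 147,382,200 bytes.
Track B: 50,400 × 557 × 4 × 4 = 449,164,800 bytes.
Track C: 60,000 × 557 × 2 × 2 = 133,680,000 bytes.
Track D: 64,000 × 557 × 2 × 1 = 71,296,000 bytes.
Total = 801,523,000 bytes = 764.4 MiB.

764.4 MiB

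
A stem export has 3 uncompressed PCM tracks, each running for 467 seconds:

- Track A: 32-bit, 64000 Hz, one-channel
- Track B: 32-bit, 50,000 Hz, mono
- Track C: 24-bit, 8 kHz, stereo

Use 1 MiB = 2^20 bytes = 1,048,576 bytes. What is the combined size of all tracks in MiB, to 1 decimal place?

224.5 MiB

Track A: 64,000 × 467 × 4 × 1 = 119,552,000 bytes.
Track B: 50,000 × 467 × 4 × 1 = 93,400,000 bytes.
Track C: 8,000 × 467 × 3 × 2 = 22,416,000 bytes.
Total = 235,368,000 bytes = 224.5 MiB.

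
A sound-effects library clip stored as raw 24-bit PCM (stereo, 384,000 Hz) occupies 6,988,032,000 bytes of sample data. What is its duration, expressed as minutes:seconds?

50:33

Byte rate = 384,000 × 3 × 2 = 2,304,000 bytes/s.
Duration = 6,988,032,000 / 2,304,000 = 3,033 s.
3,033 s = 50:33.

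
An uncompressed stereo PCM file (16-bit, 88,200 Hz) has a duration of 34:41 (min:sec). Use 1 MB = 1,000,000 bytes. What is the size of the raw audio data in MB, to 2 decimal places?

Duration = 34:41 (min:sec) = 2,081 s.
Bytes = 88,200 samples/s × 2,081 s × 2 bytes/sample × 2 ch = 734,176,800 bytes.
734,176,800 / 1,000,000 = 734.18 MB.

734.18 MB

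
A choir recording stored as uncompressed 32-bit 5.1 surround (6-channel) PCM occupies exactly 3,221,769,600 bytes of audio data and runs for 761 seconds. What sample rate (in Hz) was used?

Bytes = sample_rate × seconds × bytes_per_sample × channels.
sample_rate = 3,221,769,600 / (761 × 4 × 6) = 3,221,769,600 / 18,264 = 176,400 Hz.

176,400 Hz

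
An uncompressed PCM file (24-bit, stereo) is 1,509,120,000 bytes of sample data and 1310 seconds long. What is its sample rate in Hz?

Bytes = sample_rate × seconds × bytes_per_sample × channels.
sample_rate = 1,509,120,000 / (1,310 × 3 × 2) = 1,509,120,000 / 7,860 = 192,000 Hz.

192,000 Hz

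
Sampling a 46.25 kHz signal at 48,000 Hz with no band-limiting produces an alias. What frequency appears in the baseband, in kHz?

1.75 kHz

Nyquist = 48,000/2 = 24,000 Hz; 46,250 Hz exceeds it.
Alias = |46,250 − 1×48,000| = |46,250 − 48,000| = 1,750 Hz = 1.75 kHz.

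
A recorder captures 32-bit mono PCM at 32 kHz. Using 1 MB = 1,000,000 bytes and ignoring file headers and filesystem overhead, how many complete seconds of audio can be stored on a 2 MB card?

Uncompressed byte rate = 32,000 × 4 × 1 = 128,000 bytes/s.
Capacity = 2 × 1,000,000 = 2,000,000 bytes.
2,000,000 / 128,000 ≈ 15.62 s → 15 seconds.

15 seconds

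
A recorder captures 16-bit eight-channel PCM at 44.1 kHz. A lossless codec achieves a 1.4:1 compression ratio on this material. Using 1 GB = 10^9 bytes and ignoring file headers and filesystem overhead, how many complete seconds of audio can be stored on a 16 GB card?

31,746 seconds

Uncompressed byte rate = 44,100 × 2 × 8 = 705,600 bytes/s.
After 1.4:1 compression, effective rate ≈ 504000 bytes/s.
Capacity = 16 × 1,000,000,000 = 16,000,000,000 bytes.
16,000,000,000 / effective rate ≈ 31746.03 s → 31,746 seconds.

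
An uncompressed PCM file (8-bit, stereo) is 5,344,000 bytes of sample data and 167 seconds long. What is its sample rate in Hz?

16,000 Hz

Bytes = sample_rate × seconds × bytes_per_sample × channels.
sample_rate = 5,344,000 / (167 × 1 × 2) = 5,344,000 / 334 = 16,000 Hz.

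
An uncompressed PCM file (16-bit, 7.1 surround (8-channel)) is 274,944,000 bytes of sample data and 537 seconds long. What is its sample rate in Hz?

Bytes = sample_rate × seconds × bytes_per_sample × channels.
sample_rate = 274,944,000 / (537 × 2 × 8) = 274,944,000 / 8,592 = 32,000 Hz.

32,000 Hz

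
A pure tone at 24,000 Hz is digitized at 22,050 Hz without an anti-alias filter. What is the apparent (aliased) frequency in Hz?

Nyquist = 22,050/2 = 11,025 Hz; 24,000 Hz exceeds it.
Alias = |24,000 − 1×22,050| = |24,000 − 22,050| = 1,950 Hz.

1,950 Hz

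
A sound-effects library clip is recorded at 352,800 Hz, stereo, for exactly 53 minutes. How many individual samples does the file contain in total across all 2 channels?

exactly 53 minutes = 3,180 s.
352,800 × 3,180 s × 2 ch = 2,243,808,000 samples.

2,243,808,000 samples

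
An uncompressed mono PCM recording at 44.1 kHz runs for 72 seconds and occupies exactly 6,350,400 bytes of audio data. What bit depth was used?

16 bits

Bytes per sample = 6,350,400 / (44,100 × 72 × 1) = 6,350,400 / 3,175,200 = 2.
Bit depth = 2 × 8 = 16 bits.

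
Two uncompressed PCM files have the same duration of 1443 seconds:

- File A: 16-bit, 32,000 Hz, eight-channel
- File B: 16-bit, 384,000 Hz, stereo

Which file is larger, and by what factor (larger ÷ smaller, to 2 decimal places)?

File A: 32,000 × 2 × 8 = 512,000 bytes/s.
File B: 384,000 × 2 × 2 = 1,536,000 bytes/s.
File B is larger; ratio = 2,216,448,000 / 738,816,000 = 3.00.

File B, by a factor of 3.00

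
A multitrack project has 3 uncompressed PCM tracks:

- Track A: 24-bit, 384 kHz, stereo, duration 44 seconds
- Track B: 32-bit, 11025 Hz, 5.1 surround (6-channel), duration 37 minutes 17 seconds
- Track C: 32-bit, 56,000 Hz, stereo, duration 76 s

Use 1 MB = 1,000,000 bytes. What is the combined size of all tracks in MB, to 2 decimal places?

727.33 MB

Track A: 384,000 × 44 × 3 × 2 = 101,376,000 bytes.
Track B: 37 minutes 17 seconds = 2,237 s; 11,025 × 2,237 × 4 × 6 = 591,910,200 bytes.
Track C: 56,000 × 76 × 4 × 2 = 34,048,000 bytes.
Total = 727,334,200 bytes = 727.33 MB.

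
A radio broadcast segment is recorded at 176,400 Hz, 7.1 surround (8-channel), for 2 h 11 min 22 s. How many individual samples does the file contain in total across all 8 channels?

2 h 11 min 22 s = 7,882 s.
176,400 × 7,882 s × 8 ch = 11,123,078,400 samples.

11,123,078,400 samples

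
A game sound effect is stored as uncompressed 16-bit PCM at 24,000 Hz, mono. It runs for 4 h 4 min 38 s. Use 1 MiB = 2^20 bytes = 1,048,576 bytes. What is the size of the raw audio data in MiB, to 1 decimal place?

Duration = 4 h 4 min 38 s = 14,678 s.
Bytes = 24,000 samples/s × 14,678 s × 2 bytes/sample × 1 ch = 704,544,000 bytes.
704,544,000 / 1,048,576 = 671.9 MiB.

671.9 MiB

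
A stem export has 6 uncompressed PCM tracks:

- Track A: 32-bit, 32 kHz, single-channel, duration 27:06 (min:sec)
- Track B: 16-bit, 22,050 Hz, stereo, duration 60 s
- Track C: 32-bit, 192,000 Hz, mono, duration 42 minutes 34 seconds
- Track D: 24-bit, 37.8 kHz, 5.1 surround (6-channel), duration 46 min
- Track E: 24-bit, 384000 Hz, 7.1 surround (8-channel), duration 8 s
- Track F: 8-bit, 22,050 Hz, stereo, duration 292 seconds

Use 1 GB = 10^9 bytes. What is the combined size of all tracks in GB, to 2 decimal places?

Track A: 27:06 (min:sec) = 1,626 s; 32,000 × 1,626 × 4 × 1 = 208,128,000 bytes.
Track B: 22,050 × 60 × 2 × 2 = 5,292,000 bytes.
Track C: 42 minutes 34 seconds = 2,554 s; 192,000 × 2,554 × 4 × 1 = 1,961,472,000 bytes.
Track D: 46 min = 2,760 s; 37,800 × 2,760 × 3 × 6 = 1,877,904,000 bytes.
Track E: 384,000 × 8 × 3 × 8 = 73,728,000 bytes.
Track F: 22,050 × 292 × 1 × 2 = 12,877,200 bytes.
Total = 4,139,401,200 bytes = 4.14 GB.

4.14 GB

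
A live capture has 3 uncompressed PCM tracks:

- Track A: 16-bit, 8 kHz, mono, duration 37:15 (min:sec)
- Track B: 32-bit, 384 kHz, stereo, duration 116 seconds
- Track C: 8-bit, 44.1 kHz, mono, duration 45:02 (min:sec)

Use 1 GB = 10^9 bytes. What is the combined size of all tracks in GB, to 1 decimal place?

Track A: 37:15 (min:sec) = 2,235 s; 8,000 × 2,235 × 2 × 1 = 35,760,000 bytes.
Track B: 384,000 × 116 × 4 × 2 = 356,352,000 bytes.
Track C: 45:02 (min:sec) = 2,702 s; 44,100 × 2,702 × 1 × 1 = 119,158,200 bytes.
Total = 511,270,200 bytes = 0.5 GB.

0.5 GB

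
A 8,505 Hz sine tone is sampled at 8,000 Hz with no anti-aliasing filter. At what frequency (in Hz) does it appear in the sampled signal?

505 Hz

Nyquist = 8,000/2 = 4,000 Hz; 8,505 Hz exceeds it.
Alias = |8,505 − 1×8,000| = |8,505 − 8,000| = 505 Hz.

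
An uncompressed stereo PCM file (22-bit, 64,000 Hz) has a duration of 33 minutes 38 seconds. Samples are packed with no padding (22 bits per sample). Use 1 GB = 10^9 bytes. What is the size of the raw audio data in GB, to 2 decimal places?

0.71 GB

Duration = 33 minutes 38 seconds = 2,018 s.
Bits = 64,000 × 2,018 × 22 × 2 = 5,682,688,000 bits = 710,336,000 bytes.
710,336,000 / 1,000,000,000 = 0.71 GB.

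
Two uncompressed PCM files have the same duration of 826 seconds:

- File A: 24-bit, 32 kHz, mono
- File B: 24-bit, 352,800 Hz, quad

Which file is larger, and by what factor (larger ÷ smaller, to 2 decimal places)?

File B, by a factor of 44.10

File A: 32,000 × 3 × 1 = 96,000 bytes/s.
File B: 352,800 × 3 × 4 = 4,233,600 bytes/s.
File B is larger; ratio = 3,496,953,600 / 79,296,000 = 44.10.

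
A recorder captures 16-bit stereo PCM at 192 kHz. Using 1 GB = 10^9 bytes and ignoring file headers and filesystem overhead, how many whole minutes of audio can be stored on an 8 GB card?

173 minutes

Uncompressed byte rate = 192,000 × 2 × 2 = 768,000 bytes/s.
Capacity = 8 × 1,000,000,000 = 8,000,000,000 bytes.
8,000,000,000 / 768,000 ≈ 10416.67 s → 173 minutes.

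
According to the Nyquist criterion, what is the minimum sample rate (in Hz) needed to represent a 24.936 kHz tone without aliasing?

49,872 Hz

Minimum sample rate = 2 × 24,936 Hz = 49,872 Hz.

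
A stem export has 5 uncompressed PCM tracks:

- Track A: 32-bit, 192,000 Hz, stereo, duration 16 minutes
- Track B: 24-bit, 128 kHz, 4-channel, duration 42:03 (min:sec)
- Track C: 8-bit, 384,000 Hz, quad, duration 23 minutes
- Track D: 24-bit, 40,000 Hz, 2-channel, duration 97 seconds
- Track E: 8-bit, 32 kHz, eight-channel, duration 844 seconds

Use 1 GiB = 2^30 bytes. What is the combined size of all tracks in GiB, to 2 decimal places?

7.18 GiB

Track A: 16 minutes = 960 s; 192,000 × 960 × 4 × 2 = 1,474,560,000 bytes.
Track B: 42:03 (min:sec) = 2,523 s; 128,000 × 2,523 × 3 × 4 = 3,875,328,000 bytes.
Track C: 23 minutes = 1,380 s; 384,000 × 1,380 × 1 × 4 = 2,119,680,000 bytes.
Track D: 40,000 × 97 × 3 × 2 = 23,280,000 bytes.
Track E: 32,000 × 844 × 1 × 8 = 216,064,000 bytes.
Total = 7,708,912,000 bytes = 7.18 GiB.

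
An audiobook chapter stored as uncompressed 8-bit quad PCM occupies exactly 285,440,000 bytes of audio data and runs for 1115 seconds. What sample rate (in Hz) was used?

Bytes = sample_rate × seconds × bytes_per_sample × channels.
sample_rate = 285,440,000 / (1,115 × 1 × 4) = 285,440,000 / 4,460 = 64,000 Hz.

64,000 Hz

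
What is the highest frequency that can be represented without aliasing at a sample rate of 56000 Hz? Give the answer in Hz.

28,000 Hz

Nyquist frequency = sample rate / 2 = 56,000 / 2 = 28,000 Hz.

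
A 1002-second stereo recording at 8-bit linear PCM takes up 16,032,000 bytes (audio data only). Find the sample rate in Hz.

Bytes = sample_rate × seconds × bytes_per_sample × channels.
sample_rate = 16,032,000 / (1,002 × 1 × 2) = 16,032,000 / 2,004 = 8,000 Hz.

8,000 Hz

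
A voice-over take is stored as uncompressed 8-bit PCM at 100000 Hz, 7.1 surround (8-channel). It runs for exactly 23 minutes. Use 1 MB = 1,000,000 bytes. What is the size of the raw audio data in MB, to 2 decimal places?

1104.00 MB

Duration = exactly 23 minutes = 1,380 s.
Bytes = 100,000 samples/s × 1,380 s × 1 bytes/sample × 8 ch = 1,104,000,000 bytes.
1,104,000,000 / 1,000,000 = 1104.00 MB.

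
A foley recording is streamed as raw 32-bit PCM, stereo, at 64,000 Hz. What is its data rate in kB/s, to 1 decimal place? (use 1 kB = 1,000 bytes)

Bit rate = 64,000 × 32 × 2 = 4,096,000 bits/s.
4,096,000 / 8 = 512,000 B/s = 512.0 kB/s.

512.0 kB/s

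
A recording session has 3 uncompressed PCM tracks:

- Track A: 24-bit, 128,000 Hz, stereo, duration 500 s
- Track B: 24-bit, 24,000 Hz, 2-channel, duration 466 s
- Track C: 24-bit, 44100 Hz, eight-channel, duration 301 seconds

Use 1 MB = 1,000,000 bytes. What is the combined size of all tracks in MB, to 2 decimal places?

Track A: 128,000 × 500 × 3 × 2 = 384,000,000 bytes.
Track B: 24,000 × 466 × 3 × 2 = 67,104,000 bytes.
Track C: 44,100 × 301 × 3 × 8 = 318,578,400 bytes.
Total = 769,682,400 bytes = 769.68 MB.

769.68 MB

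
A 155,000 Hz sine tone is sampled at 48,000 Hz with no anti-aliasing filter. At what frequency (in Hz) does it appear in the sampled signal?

11,000 Hz

Nyquist = 48,000/2 = 24,000 Hz; 155,000 Hz exceeds it.
Alias = |155,000 − 3×48,000| = |155,000 − 144,000| = 11,000 Hz.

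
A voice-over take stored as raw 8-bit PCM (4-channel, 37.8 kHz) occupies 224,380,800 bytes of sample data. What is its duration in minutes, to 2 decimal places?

24.73 minutes

Byte rate = 37,800 × 1 × 4 = 151,200 bytes/s.
Duration = 224,380,800 / 151,200 = 1,484 s.
1,484 s / 60 = 24.73 minutes.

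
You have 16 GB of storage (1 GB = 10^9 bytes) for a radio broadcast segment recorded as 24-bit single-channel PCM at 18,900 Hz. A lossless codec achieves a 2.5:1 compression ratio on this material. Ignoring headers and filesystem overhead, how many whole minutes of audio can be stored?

11,757 minutes

Uncompressed byte rate = 18,900 × 3 × 1 = 56,700 bytes/s.
After 2.5:1 compression, effective rate ≈ 22680 bytes/s.
Capacity = 16 × 1,000,000,000 = 16,000,000,000 bytes.
16,000,000,000 / effective rate ≈ 705467.37 s → 11,757 minutes.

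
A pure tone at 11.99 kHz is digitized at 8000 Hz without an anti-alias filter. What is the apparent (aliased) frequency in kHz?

Nyquist = 8,000/2 = 4,000 Hz; 11,990 Hz exceeds it.
Alias = |11,990 − 1×8,000| = |11,990 − 8,000| = 3,990 Hz = 3.99 kHz.

3.99 kHz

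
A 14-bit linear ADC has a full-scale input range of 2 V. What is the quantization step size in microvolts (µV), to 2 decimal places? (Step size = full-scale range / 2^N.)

2 V / 2^14 = 2 / 16,384 V = 122.07 µV.

122.07 µV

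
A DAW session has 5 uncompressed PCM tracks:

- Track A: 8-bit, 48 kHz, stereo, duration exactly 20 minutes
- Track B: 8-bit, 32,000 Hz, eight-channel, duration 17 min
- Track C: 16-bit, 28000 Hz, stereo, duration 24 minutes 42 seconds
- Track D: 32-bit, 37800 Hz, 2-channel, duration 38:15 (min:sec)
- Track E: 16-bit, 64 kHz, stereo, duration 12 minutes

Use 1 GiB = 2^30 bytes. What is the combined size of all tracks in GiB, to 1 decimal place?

Track A: exactly 20 minutes = 1,200 s; 48,000 × 1,200 × 1 × 2 = 115,200,000 bytes.
Track B: 17 min = 1,020 s; 32,000 × 1,020 × 1 × 8 = 261,120,000 bytes.
Track C: 24 minutes 42 seconds = 1,482 s; 28,000 × 1,482 × 2 × 2 = 165,984,000 bytes.
Track D: 38:15 (min:sec) = 2,295 s; 37,800 × 2,295 × 4 × 2 = 694,008,000 bytes.
Track E: 12 minutes = 720 s; 64,000 × 720 × 2 × 2 = 184,320,000 bytes.
Total = 1,420,632,000 bytes = 1.3 GiB.

1.3 GiB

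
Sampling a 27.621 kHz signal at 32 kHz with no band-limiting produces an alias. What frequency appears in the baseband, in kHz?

Nyquist = 32,000/2 = 16,000 Hz; 27,621 Hz exceeds it.
Alias = |27,621 − 1×32,000| = |27,621 − 32,000| = 4,379 Hz = 4.379 kHz.

4.379 kHz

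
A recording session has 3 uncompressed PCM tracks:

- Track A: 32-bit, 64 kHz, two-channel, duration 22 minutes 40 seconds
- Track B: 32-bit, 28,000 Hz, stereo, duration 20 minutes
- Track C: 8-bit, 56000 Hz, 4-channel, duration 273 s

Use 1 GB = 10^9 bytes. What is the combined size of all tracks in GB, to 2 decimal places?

Track A: 22 minutes 40 seconds = 1,360 s; 64,000 × 1,360 × 4 × 2 = 696,320,000 bytes.
Track B: 20 minutes = 1,200 s; 28,000 × 1,200 × 4 × 2 = 268,800,000 bytes.
Track C: 56,000 × 273 × 1 × 4 = 61,152,000 bytes.
Total = 1,026,272,000 bytes = 1.03 GB.

1.03 GB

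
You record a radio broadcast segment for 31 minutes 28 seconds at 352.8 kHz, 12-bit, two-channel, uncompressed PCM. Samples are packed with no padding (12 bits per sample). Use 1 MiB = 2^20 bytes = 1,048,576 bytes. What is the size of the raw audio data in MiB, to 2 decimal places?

Duration = 31 minutes 28 seconds = 1,888 s.
Bits = 352,800 × 1,888 × 12 × 2 = 15,986,073,600 bits = 1,998,259,200 bytes.
1,998,259,200 / 1,048,576 = 1905.69 MiB.

1905.69 MiB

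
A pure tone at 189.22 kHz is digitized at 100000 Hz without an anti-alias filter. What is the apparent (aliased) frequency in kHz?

10.78 kHz

Nyquist = 100,000/2 = 50,000 Hz; 189,220 Hz exceeds it.
Alias = |189,220 − 2×100,000| = |189,220 − 200,000| = 10,780 Hz = 10.78 kHz.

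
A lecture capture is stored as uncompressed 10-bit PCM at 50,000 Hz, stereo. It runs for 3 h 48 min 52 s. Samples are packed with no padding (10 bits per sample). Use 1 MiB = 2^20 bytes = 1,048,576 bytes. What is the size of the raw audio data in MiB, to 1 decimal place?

Duration = 3 h 48 min 52 s = 13,732 s.
Bits = 50,000 × 13,732 × 10 × 2 = 13,732,000,000 bits = 1,716,500,000 bytes.
1,716,500,000 / 1,048,576 = 1637.0 MiB.

1637.0 MiB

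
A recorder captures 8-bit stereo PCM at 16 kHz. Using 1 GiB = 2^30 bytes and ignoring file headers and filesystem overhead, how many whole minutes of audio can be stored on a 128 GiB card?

Uncompressed byte rate = 16,000 × 1 × 2 = 32,000 bytes/s.
Capacity = 128 × 1,073,741,824 = 137,438,953,472 bytes.
137,438,953,472 / 32,000 ≈ 4294967.3 s → 71,582 minutes.

71,582 minutes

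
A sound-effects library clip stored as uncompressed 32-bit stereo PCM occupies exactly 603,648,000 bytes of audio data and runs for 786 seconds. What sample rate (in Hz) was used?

Bytes = sample_rate × seconds × bytes_per_sample × channels.
sample_rate = 603,648,000 / (786 × 4 × 2) = 603,648,000 / 6,288 = 96,000 Hz.

96,000 Hz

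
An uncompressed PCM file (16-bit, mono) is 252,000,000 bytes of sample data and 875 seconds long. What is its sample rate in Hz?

Bytes = sample_rate × seconds × bytes_per_sample × channels.
sample_rate = 252,000,000 / (875 × 2 × 1) = 252,000,000 / 1,750 = 144,000 Hz.

144,000 Hz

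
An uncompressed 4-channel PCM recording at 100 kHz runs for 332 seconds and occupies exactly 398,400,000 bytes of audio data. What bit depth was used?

Bytes per sample = 398,400,000 / (100,000 × 332 × 4) = 398,400,000 / 132,800,000 = 3.
Bit depth = 3 × 8 = 24 bits.

24 bits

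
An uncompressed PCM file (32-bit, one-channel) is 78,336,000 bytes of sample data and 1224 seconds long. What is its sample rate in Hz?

Bytes = sample_rate × seconds × bytes_per_sample × channels.
sample_rate = 78,336,000 / (1,224 × 4 × 1) = 78,336,000 / 4,896 = 16,000 Hz.

16,000 Hz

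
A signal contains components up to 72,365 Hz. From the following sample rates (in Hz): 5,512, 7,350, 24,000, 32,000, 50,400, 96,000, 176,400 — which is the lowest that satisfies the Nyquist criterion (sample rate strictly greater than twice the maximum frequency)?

Need sample rate > 2 × 72,365 = 144,730 Hz.
Lowest listed rate above 144,730 Hz is 176,400 Hz.

176,400 Hz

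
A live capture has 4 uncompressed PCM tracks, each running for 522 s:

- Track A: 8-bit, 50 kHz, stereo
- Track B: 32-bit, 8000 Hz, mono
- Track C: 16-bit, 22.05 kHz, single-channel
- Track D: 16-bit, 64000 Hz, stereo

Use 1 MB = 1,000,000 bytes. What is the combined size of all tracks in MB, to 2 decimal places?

225.56 MB

Track A: 50,000 × 522 × 1 × 2 = 52,200,000 bytes.
Track B: 8,000 × 522 × 4 × 1 = 16,704,000 bytes.
Track C: 22,050 × 522 × 2 × 1 = 23,020,200 bytes.
Track D: 64,000 × 522 × 2 × 2 = 133,632,000 bytes.
Total = 225,556,200 bytes = 225.56 MB.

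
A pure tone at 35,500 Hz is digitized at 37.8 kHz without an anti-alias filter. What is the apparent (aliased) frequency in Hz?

2,300 Hz

Nyquist = 37,800/2 = 18,900 Hz; 35,500 Hz exceeds it.
Alias = |35,500 − 1×37,800| = |35,500 − 37,800| = 2,300 Hz.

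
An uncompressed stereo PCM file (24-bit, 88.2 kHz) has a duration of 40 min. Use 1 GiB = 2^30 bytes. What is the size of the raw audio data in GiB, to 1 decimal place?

1.2 GiB

Duration = 40 min = 2,400 s.
Bytes = 88,200 samples/s × 2,400 s × 3 bytes/sample × 2 ch = 1,270,080,000 bytes.
1,270,080,000 / 1,073,741,824 = 1.2 GiB.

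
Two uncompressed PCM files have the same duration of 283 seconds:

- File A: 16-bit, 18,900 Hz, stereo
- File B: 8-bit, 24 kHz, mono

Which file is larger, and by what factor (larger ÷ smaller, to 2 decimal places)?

File A: 18,900 × 2 × 2 = 75,600 bytes/s.
File B: 24,000 × 1 × 1 = 24,000 bytes/s.
File A is larger; ratio = 21,394,800 / 6,792,000 = 3.15.

File A, by a factor of 3.15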